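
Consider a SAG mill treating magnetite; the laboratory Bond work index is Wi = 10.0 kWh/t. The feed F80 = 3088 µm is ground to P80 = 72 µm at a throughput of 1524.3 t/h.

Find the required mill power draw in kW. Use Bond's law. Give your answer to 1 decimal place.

W = 10·Wi·(P80^(-½) − F80^(-½))
W = 10·10.0·(1/√72 − 1/√3088) = 10·10.0·(0.099856) = 9.9856 kWh/t
Mill draw = 9.9856 × 1524.3 = 15221.0 kW

P = 15221.0 kW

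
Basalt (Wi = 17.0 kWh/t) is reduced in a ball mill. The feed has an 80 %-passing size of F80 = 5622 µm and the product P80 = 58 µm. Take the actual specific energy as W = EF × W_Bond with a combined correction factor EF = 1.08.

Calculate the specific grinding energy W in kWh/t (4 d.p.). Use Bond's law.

W = 21.6592 kWh/t

W = 10 Wi / √P80 − 10 Wi / √F80
1/√58 = 0.131306;  1/√5622 = 0.013337
W = 10·17.0·(0.131306 − 0.013337) = 20.0548 kWh/t
Corrected W = EF·W_Bond = 1.08·20.0548 = 21.6592 kWh/t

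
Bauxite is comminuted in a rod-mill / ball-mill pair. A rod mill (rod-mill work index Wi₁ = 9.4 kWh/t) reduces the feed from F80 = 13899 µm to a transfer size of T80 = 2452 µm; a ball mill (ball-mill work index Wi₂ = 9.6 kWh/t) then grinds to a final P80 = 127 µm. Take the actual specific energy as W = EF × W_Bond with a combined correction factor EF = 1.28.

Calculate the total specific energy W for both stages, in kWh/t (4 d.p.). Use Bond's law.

W_Bond = 10·Wi·(1/√P₈₀ − 1/√F₈₀)
Stage 1 (13899→2452 µm, Wi₁=9.4): W₁ = 10·9.4·(0.020195 − 0.008482) = 1.1010 kWh/t
Stage 2 (2452→127 µm, Wi₂=9.6): W₂ = 10·9.6·(0.088736 − 0.020195) = 6.5799 kWh/t
W = W₁ + W₂ = 1.1010 + 6.5799 = 7.6809 kWh/t
With EF = 1.28: W = 7.6809·1.28 = 9.8316 kWh/t

W = 9.8316 kWh/t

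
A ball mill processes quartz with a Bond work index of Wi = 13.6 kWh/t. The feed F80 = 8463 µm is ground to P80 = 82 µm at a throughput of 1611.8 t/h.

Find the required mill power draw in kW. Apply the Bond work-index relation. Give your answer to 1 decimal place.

Bond: W = 10·Wi·(1/√P80 − 1/√F80)
W = 10·13.6·(1/√82 − 1/√8463) = 10·13.6·(0.099561) = 13.5403 kWh/t
Mill draw = 13.5403 × 1611.8 = 21824.3 kW

P = 21824.3 kW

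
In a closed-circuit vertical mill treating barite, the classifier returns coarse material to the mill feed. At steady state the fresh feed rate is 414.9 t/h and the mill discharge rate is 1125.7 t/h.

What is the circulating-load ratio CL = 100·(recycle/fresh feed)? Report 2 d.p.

CL = 171.32 %

Mill node: discharge = fresh + recycle.
R = M − F = 1125.7 − 414.9 = 710.8 t/h
CL = 100·R/F = 100·710.8/414.9 = 171.32 %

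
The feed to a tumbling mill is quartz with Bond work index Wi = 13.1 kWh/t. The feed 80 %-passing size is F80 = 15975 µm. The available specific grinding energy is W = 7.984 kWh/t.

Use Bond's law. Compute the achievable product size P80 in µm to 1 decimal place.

W = 10·Wi·[P80^(−½) − F80^(−½)]
P80^(−½) = W/(10 Wi) + F80^(−½)
  = 7.9840/(10·13.1) + 1/√15975 = 0.060947 + 0.007912 = 0.068858
P80 = (1/0.068858)² = 14.5225² = 210.90 µm

P80 = 210.9 µm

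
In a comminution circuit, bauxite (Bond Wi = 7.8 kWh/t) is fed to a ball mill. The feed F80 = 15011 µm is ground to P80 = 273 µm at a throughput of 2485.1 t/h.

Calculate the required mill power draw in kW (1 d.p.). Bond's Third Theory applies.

Bond:  W = 10 Wi (1/√P − 1/√F)
W = 10·7.8·(1/√273 − 1/√15011) = 10·7.8·(0.052361) = 4.0841 kWh/t
P = W·T = 4.0841·2485.1 = 10149.5 kW

P = 10149.5 kW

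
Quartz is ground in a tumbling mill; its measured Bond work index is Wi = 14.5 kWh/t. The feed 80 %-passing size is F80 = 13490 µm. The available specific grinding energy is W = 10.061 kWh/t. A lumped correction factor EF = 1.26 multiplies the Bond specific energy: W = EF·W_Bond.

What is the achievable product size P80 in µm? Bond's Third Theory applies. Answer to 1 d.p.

W = 10 Wi / √P80 − 10 Wi / √F80
W_Bond = W / EF = 10.061 / 1.26 = 7.9849 kWh/t
P80^(−½) = W_Bond/(10 Wi) + F80^(−½)
  = 7.9849/(10·14.5) + 1/√13490 = 0.055068 + 0.008610 = 0.063678
P80 = (1/0.063678)² = 15.7040² = 246.61 µm

P80 = 246.6 µm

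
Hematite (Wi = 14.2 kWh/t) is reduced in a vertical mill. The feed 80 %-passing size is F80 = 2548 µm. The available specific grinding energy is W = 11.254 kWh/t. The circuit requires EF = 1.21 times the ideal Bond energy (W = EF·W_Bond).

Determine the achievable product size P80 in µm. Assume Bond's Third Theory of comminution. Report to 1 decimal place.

W = 10·Wi·[P80^(−½) − F80^(−½)]
W_Bond = W / EF = 11.254 / 1.21 = 9.3008 kWh/t
⇒ 1/√P80 = W_Bond/(10 Wi) + 1/√F80
  = 9.3008/(10·14.2) + 1/√2548 = 0.065499 + 0.019811 = 0.085309
P80 = (1/0.085309)² = 11.7220² = 137.41 µm

P80 = 137.4 µm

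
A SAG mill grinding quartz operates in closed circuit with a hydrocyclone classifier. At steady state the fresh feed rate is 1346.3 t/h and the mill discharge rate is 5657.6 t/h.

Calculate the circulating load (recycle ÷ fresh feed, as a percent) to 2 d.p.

Discharge = new feed + return, hence
R = M − F = 5657.6 − 1346.3 = 4311.3 t/h
CL = 100·R/F = 100·4311.3/1346.3 = 320.23 %

CL = 320.23 %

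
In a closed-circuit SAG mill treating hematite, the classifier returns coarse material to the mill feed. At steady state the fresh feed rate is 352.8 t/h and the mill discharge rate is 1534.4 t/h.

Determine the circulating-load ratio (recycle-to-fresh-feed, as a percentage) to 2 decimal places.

CL = 334.92 %

Discharge = new feed + return, hence
R = M − F = 1534.4 − 352.8 = 1181.6 t/h
CL = 100·R/F = 100·1181.6/352.8 = 334.92 %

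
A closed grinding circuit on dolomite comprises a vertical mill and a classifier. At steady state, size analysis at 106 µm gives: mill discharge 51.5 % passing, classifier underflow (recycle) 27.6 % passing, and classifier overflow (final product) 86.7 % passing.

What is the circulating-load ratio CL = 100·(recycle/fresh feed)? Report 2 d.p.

CL = 147.28 %

Classifier node, passing 106 µm:
(1+r)d = ru + o → r = (o−d)/(d−u)
r = (86.7 − 51.5)/(51.5 − 27.6) = 35.2/23.9 = 1.4728
CL = 100·r = 147.28 %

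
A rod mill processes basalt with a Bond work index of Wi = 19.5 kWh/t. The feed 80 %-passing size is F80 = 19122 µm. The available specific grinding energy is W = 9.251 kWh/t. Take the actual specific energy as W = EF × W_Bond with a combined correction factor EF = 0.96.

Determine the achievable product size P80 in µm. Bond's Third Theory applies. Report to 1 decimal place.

P80 = 311.6 µm

W = 10·Wi·(P80^(-½) − F80^(-½))
W_Bond = W / EF = 9.251 / 0.96 = 9.6365 kWh/t
1/√P80 = 1/√F80 + W_Bond/(10·Wi)
  = 9.6365/(10·19.5) + 1/√19122 = 0.049418 + 0.007232 = 0.056649
P80 = (1/0.056649)² = 17.6525² = 311.61 µm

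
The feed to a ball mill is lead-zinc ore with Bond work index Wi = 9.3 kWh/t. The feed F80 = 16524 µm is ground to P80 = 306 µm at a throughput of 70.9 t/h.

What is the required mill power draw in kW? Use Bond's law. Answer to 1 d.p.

P = 325.6 kW

Bond: W = 10·Wi·(1/√P80 − 1/√F80)
W = 10·9.3·(1/√306 − 1/√16524) = 10·9.3·(0.049387) = 4.5930 kWh/t
Mill draw = 4.5930 × 70.9 = 325.6 kW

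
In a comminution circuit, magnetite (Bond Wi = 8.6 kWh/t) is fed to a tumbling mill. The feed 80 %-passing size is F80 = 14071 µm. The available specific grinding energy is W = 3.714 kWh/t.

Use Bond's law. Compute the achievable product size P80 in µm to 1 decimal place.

W = 10·Wi·(P80^(-½) − F80^(-½))
P80^(−½) = W/(10 Wi) + F80^(−½)
  = 3.7140/(10·8.6) + 1/√14071 = 0.043186 + 0.008430 = 0.051616
P80 = (1/0.051616)² = 19.3737² = 375.34 µm

P80 = 375.3 µm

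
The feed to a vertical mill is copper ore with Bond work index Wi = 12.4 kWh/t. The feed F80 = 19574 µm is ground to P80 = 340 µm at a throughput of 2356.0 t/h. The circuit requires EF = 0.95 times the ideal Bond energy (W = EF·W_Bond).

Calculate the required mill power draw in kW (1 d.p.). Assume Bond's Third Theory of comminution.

P = 13067.8 kW

W_Bond = 10·Wi·(1/√P₈₀ − 1/√F₈₀)
W = 10·12.4·(1/√340 − 1/√19574) = 10·12.4·(0.047085) = 5.8385 kWh/t
Corrected W = EF·W_Bond = 0.95·5.8385 = 5.5466 kWh/t
Power = W × throughput = 5.5466 kWh/t × 2356.0 t/h = 13067.8 kW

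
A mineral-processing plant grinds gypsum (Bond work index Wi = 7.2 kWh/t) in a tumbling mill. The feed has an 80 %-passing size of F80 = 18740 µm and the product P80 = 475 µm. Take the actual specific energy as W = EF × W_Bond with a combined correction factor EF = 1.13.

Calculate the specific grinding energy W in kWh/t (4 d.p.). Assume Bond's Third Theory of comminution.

Bond: W = 10·Wi·(1/√P80 − 1/√F80)
1/√475 = 0.045883;  1/√18740 = 0.007305
W = 10·7.2·(0.045883 − 0.007305) = 2.7776 kWh/t
Apply correction: 2.7776 × 1.13 = 3.1387 kWh/t

W = 3.1387 kWh/t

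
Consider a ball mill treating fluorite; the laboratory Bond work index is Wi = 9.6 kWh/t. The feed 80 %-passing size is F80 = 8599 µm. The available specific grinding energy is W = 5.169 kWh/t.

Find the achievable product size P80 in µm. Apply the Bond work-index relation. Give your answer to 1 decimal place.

P80 = 239.4 µm

W = 10 Wi (1/√P80 − 1/√F80)  [Bond]
⇒ 1/√P80 = W/(10 Wi) + 1/√F80
  = 5.1690/(10·9.6) + 1/√8599 = 0.053844 + 0.010784 = 0.064628
P80 = (1/0.064628)² = 15.4733² = 239.42 µm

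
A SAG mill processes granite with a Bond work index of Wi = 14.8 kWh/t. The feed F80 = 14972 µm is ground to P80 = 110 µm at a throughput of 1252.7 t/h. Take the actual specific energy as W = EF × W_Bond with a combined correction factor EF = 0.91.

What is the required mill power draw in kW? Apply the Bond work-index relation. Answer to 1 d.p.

W = 10·Wi·(P80^(-½) − F80^(-½))
W = 10·14.8·(1/√110 − 1/√14972) = 10·14.8·(0.087174) = 12.9017 kWh/t
With EF = 0.91: W = 12.9017·0.91 = 11.7405 kWh/t
Mill draw = 11.7405 × 1252.7 = 14707.4 kW

P = 14707.4 kW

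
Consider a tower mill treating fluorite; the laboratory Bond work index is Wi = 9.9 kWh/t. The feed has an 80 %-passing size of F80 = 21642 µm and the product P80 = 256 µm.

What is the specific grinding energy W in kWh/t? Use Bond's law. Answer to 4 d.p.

W = 10 Wi (P80^-0.5 − F80^-0.5)
1/√256 = 0.062500;  1/√21642 = 0.006798
W = 10·9.9·(0.062500 − 0.006798) = 5.5145 kWh/t

W = 5.5145 kWh/t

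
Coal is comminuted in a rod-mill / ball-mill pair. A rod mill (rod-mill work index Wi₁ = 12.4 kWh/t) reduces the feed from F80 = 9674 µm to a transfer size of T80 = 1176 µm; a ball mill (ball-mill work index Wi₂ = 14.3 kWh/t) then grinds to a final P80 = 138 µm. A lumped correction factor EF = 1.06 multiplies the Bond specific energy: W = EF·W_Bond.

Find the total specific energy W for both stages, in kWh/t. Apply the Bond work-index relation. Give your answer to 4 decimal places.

W = 10·Wi·[P80^(−½) − F80^(−½)]
Stage 1 (9674→1176 µm, Wi₁=12.4): W₁ = 10·12.4·(0.029161 − 0.010167) = 2.3552 kWh/t
Stage 2 (1176→138 µm, Wi₂=14.3): W₂ = 10·14.3·(0.085126 − 0.029161) = 8.0030 kWh/t
W = W₁ + W₂ = 2.3552 + 8.0030 = 10.3582 kWh/t
With EF = 1.06: W = 10.3582·1.06 = 10.9797 kWh/t

W = 10.9797 kWh/t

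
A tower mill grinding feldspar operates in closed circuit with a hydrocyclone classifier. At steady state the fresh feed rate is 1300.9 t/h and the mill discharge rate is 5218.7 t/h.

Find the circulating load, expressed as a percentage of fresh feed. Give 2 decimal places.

CL = 301.16 %

M = F + R at steady state, so:
R = M − F = 5218.7 − 1300.9 = 3917.8 t/h
CL = 100·R/F = 100·3917.8/1300.9 = 301.16 %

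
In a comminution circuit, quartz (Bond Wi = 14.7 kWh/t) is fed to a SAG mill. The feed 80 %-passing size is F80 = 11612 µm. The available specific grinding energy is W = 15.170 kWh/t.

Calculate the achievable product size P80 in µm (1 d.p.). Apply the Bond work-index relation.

P80 = 79.0 µm

W_Bond = 10·Wi·(1/√P₈₀ − 1/√F₈₀)
⇒ 1/√P80 = W/(10·Wi) + 1/√F80
  = 15.1700/(10·14.7) + 1/√11612 = 0.103197 + 0.009280 = 0.112477
P80 = (1/0.112477)² = 8.8907² = 79.04 µm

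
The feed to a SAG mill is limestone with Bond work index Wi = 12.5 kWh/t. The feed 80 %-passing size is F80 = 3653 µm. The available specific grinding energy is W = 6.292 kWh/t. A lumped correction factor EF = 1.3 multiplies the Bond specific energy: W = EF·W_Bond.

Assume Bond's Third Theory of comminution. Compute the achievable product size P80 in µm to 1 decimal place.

W = 10·Wi·(P80^(-½) − F80^(-½))
W_Bond = W / EF = 6.292 / 1.3 = 4.8400 kWh/t
⇒ 1/√P80 = W_Bond/(10 Wi) + 1/√F80
  = 4.8400/(10·12.5) + 1/√3653 = 0.038720 + 0.016545 = 0.055265
P80 = (1/0.055265)² = 18.0945² = 327.41 µm

P80 = 327.4 µm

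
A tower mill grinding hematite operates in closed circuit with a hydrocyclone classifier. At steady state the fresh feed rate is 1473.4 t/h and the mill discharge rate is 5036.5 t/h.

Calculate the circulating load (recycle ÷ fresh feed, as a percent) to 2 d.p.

CL = 241.83 %

Mill node: discharge = fresh + recycle.
R = M − F = 5036.5 − 1473.4 = 3563.1 t/h
CL = 100·R/F = 100·3563.1/1473.4 = 241.83 %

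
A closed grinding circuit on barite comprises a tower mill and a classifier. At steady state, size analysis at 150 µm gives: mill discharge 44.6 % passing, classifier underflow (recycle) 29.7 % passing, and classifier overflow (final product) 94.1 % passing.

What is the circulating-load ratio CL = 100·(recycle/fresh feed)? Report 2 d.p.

Balance %-passing 150 µm (r = R/F):
(1+r)·d = r·u + o ⇒ r = (o−d)/(d−u)
r = (94.1 − 44.6)/(44.6 − 29.7) = 49.5/14.9 = 3.3221
CL = 100·r = 332.21 %

CL = 332.21 %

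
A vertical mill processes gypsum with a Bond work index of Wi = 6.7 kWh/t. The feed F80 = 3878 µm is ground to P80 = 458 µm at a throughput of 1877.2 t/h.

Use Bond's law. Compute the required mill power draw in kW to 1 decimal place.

P = 3857.3 kW

W = 10 Wi / √P80 − 10 Wi / √F80
W = 10·6.7·(1/√458 − 1/√3878) = 10·6.7·(0.030669) = 2.0548 kWh/t
Mill draw = 2.0548 × 1877.2 = 3857.3 kW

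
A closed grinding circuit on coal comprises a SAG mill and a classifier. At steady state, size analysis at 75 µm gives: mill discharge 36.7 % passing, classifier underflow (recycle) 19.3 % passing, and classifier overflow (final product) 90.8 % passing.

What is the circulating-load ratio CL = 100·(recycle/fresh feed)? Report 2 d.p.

CL = 310.92 %

Let r = R/F. Size balance at 75 µm:
(1+r)·d = r·u + o ⇒ r = (o−d)/(d−u)
r = (90.8 − 36.7)/(36.7 − 19.3) = 54.1/17.4 = 3.1092
CL = 100·r = 310.92 %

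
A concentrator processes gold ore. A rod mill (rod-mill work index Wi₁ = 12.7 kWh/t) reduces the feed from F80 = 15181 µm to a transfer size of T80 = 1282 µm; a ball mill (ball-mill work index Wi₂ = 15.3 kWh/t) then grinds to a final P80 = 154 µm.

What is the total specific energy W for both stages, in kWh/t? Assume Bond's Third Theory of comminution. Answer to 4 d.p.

W = 10 Wi (P80^-0.5 − F80^-0.5)
Stage 1 (15181→1282 µm, Wi₁=12.7): W₁ = 10·12.7·(0.027929 − 0.008116) = 2.5162 kWh/t
Stage 2 (1282→154 µm, Wi₂=15.3): W₂ = 10·15.3·(0.080582 − 0.027929) = 8.0559 kWh/t
W = W₁ + W₂ = 2.5162 + 8.0559 = 10.5722 kWh/t

W = 10.5722 kWh/t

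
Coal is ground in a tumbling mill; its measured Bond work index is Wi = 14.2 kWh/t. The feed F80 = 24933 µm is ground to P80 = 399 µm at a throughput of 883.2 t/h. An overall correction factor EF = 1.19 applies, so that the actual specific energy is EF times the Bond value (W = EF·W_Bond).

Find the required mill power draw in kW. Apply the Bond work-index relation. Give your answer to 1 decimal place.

P = 6526.3 kW

Bond:  W = 10 Wi (1/√P − 1/√F)
W = 10·14.2·(1/√399 − 1/√24933) = 10·14.2·(0.043730) = 6.2096 kWh/t
Apply correction: 6.2096 × 1.19 = 7.3894 kWh/t
Power = W × throughput = 7.3894 kWh/t × 883.2 t/h = 6526.3 kW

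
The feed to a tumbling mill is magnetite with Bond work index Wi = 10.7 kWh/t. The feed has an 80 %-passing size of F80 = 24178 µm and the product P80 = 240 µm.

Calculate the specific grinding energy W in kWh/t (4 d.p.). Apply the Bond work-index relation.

W = 10 Wi (P80^-0.5 − F80^-0.5)
1/√240 = 0.064550;  1/√24178 = 0.006431
W = 10·10.7·(0.064550 − 0.006431) = 6.2187 kWh/t

W = 6.2187 kWh/t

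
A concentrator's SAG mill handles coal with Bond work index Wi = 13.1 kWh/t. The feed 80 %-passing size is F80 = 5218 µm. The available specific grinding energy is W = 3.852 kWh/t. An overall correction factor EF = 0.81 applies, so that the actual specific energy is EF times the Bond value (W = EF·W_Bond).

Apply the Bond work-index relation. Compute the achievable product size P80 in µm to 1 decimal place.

P80 = 397.7 µm

W = 10 Wi / √P80 − 10 Wi / √F80
W_Bond = W / EF = 3.852 / 0.81 = 4.7556 kWh/t
⇒ 1/√P80 = W_Bond/(10·Wi) + 1/√F80
  = 4.7556/(10·13.1) + 1/√5218 = 0.036302 + 0.013844 = 0.050146
P80 = (1/0.050146)² = 19.9420² = 397.68 µm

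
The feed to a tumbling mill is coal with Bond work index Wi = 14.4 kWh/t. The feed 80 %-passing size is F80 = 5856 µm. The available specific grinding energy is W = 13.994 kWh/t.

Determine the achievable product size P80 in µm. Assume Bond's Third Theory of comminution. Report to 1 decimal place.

P80 = 82.3 µm

W = 10 Wi / √P80 − 10 Wi / √F80
P80^-0.5 = F80^-0.5 + W/(10 Wi)
  = 13.9940/(10·14.4) + 1/√5856 = 0.097181 + 0.013068 = 0.110248
P80 = (1/0.110248)² = 9.0704² = 82.27 µm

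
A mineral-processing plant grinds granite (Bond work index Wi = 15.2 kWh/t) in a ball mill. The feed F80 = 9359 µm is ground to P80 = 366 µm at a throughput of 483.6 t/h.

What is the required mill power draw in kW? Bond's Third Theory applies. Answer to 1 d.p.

W = 10·Wi·(P80^(-½) − F80^(-½))
W = 10·15.2·(1/√366 − 1/√9359) = 10·15.2·(0.041934) = 6.3740 kWh/t
Power = W × throughput = 6.3740 kWh/t × 483.6 t/h = 3082.5 kW

P = 3082.5 kW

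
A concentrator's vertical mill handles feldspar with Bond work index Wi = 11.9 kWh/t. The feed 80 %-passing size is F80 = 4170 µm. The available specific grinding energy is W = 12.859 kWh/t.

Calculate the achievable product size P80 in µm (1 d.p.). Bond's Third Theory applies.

W = 10·Wi·[P80^(−½) − F80^(−½)]
⇒ 1/√P80 = W/(10·Wi) + 1/√F80
  = 12.8590/(10·11.9) + 1/√4170 = 0.108059 + 0.015486 = 0.123545
P80 = (1/0.123545)² = 8.0942² = 65.52 µm

P80 = 65.5 µm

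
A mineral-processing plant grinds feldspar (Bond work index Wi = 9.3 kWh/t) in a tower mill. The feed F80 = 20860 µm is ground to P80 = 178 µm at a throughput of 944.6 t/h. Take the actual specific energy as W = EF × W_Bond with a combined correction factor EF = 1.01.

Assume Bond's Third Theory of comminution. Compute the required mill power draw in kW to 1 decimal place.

W_Bond = 10·Wi·(1/√P₈₀ − 1/√F₈₀)
W = 10·9.3·(1/√178 − 1/√20860) = 10·9.3·(0.068029) = 6.3267 kWh/t
W_actual = 1.01 × 6.3267 = 6.3900 kWh/t
P = W·T = 6.3900·944.6 = 6036.0 kW

P = 6036.0 kW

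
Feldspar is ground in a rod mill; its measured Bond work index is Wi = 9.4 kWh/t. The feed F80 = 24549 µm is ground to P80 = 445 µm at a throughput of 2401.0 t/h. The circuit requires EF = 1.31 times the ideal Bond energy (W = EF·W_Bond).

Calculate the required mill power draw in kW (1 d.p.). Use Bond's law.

P = 12128.6 kW

W = 10·Wi·(P80^(-½) − F80^(-½))
W = 10·9.4·(1/√445 − 1/√24549) = 10·9.4·(0.041022) = 3.8561 kWh/t
Apply correction: 3.8561 × 1.31 = 5.0515 kWh/t
P_mill = W·ṁ = 5.0515·2401.0 = 12128.6 kW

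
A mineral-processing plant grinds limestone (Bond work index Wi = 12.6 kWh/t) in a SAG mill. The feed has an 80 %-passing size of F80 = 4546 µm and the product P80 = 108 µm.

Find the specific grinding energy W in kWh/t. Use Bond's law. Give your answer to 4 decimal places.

W = 10 Wi / √P80 − 10 Wi / √F80
1/√108 = 0.096225;  1/√4546 = 0.014832
W = 10·12.6·(0.096225 − 0.014832) = 10.2556 kWh/t

W = 10.2556 kWh/t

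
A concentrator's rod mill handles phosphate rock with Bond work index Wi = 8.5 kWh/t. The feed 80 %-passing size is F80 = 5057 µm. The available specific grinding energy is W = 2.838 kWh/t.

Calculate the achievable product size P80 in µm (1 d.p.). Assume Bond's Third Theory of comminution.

P80 = 444.1 µm

W = 10 Wi (1/√P80 − 1/√F80)  [Bond]
⇒ 1/√P80 = W/(10 Wi) + 1/√F80
  = 2.8380/(10·8.5) + 1/√5057 = 0.033388 + 0.014062 = 0.047450
P80 = (1/0.047450)² = 21.0746² = 444.14 µm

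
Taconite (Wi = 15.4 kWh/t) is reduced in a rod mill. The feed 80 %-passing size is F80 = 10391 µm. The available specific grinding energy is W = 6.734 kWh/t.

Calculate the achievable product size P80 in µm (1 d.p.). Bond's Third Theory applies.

Bond: W = 10·Wi·(1/√P80 − 1/√F80)
P80^(−½) = W/(10 Wi) + F80^(−½)
  = 6.7340/(10·15.4) + 1/√10391 = 0.043727 + 0.009810 = 0.053537
P80 = (1/0.053537)² = 18.6786² = 348.89 µm

P80 = 348.9 µm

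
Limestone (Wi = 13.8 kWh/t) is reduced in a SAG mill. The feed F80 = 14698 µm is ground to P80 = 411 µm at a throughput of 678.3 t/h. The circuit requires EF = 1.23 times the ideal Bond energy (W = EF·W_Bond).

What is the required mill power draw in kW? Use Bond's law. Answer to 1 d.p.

P = 4729.5 kW

Bond: W = 10·Wi·(1/√P80 − 1/√F80)
W = 10·13.8·(1/√411 − 1/√14698) = 10·13.8·(0.041078) = 5.6688 kWh/t
With EF = 1.23: W = 5.6688·1.23 = 6.9726 kWh/t
Mill draw = 6.9726 × 678.3 = 4729.5 kW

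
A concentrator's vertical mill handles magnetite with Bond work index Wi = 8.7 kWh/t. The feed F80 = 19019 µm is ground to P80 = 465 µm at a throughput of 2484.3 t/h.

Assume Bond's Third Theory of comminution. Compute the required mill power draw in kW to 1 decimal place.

W = 10 Wi / √P80 − 10 Wi / √F80
W = 10·8.7·(1/√465 − 1/√19019) = 10·8.7·(0.039123) = 3.4037 kWh/t
P_mill = W·ṁ = 3.4037·2484.3 = 8455.8 kW

P = 8455.8 kW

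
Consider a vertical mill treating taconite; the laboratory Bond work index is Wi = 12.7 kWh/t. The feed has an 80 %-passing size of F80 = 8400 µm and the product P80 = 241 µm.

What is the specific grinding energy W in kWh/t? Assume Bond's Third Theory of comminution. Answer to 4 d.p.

Bond:  W = 10 Wi (1/√P − 1/√F)
1/√241 = 0.064416;  1/√8400 = 0.010911
W = 10·12.7·(0.064416 − 0.010911) = 6.7951 kWh/t

W = 6.7951 kWh/t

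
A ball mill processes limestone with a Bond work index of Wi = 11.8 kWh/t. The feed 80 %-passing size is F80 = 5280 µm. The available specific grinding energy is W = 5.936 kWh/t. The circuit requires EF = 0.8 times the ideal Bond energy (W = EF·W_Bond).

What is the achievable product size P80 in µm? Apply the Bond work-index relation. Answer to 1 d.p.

P80 = 170.2 µm

Bond:  W = 10 Wi (1/√P − 1/√F)
W_Bond = W / EF = 5.936 / 0.8 = 7.4200 kWh/t
P80^-0.5 = F80^-0.5 + W_Bond/(10 Wi)
  = 7.4200/(10·11.8) + 1/√5280 = 0.062881 + 0.013762 = 0.076643
P80 = (1/0.076643)² = 13.0474² = 170.24 µm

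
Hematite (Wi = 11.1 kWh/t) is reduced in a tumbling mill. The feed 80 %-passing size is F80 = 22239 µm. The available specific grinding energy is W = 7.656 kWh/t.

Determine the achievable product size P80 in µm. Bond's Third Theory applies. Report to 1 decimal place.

W = 10 Wi (P80^-0.5 − F80^-0.5)
1/√P80 = 1/√F80 + W/(10·Wi)
  = 7.6560/(10·11.1) + 1/√22239 = 0.068973 + 0.006706 = 0.075679
P80 = (1/0.075679)² = 13.2138² = 174.60 µm

P80 = 174.6 µm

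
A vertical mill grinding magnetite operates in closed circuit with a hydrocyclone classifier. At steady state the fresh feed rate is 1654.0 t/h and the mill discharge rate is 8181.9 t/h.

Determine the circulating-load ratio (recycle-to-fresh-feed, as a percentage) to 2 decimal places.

Mill node: discharge = fresh + recycle.
R = M − F = 8181.9 − 1654.0 = 6527.9 t/h
CL = 100·R/F = 100·6527.9/1654.0 = 394.67 %

CL = 394.67 %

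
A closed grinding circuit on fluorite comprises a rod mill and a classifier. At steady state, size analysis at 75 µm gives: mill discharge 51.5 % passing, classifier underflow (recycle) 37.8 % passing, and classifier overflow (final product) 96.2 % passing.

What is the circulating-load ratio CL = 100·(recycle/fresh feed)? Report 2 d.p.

CL = 326.28 %

Let r = R/F. Size balance at 75 µm:
r = (o − d)/(d − u)
r = (96.2 − 51.5)/(51.5 − 37.8) = 44.7/13.7 = 3.2628
CL = 100·r = 326.28 %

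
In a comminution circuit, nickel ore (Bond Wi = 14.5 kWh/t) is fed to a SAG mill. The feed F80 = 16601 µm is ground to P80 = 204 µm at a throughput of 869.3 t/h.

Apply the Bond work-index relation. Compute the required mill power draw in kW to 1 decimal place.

P = 7846.9 kW

W = 10·Wi·(P80^(-½) − F80^(-½))
W = 10·14.5·(1/√204 − 1/√16601) = 10·14.5·(0.062253) = 9.0266 kWh/t
P = W·T = 9.0266·869.3 = 7846.9 kW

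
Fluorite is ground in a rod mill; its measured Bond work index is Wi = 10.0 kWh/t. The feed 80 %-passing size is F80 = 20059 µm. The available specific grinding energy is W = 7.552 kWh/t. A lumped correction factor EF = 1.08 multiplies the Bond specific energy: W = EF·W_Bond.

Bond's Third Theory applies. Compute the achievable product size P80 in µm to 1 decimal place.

P80 = 168.7 µm

W = 10 Wi (P80^-0.5 − F80^-0.5)
W_Bond = W / EF = 7.552 / 1.08 = 6.9926 kWh/t
P80^(−½) = W_Bond/(10 Wi) + F80^(−½)
  = 6.9926/(10·10.0) + 1/√20059 = 0.069926 + 0.007061 = 0.076987
P80 = (1/0.076987)² = 12.9893² = 168.72 µm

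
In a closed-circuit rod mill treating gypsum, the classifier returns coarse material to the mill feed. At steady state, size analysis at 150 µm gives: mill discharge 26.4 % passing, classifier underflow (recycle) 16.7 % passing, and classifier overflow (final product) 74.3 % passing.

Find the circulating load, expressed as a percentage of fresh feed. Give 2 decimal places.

Mass balance on the −150 µm fraction:
d + r·d = r·u + o → r(d−u) = o−d
r = (74.3 − 26.4)/(26.4 − 16.7) = 47.9/9.7 = 4.9381
CL = 100·r = 493.81 %

CL = 493.81 %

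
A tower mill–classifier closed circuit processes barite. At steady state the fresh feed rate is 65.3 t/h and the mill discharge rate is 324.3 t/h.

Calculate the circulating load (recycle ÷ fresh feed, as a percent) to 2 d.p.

Mill node: discharge = fresh + recycle.
R = M − F = 324.3 − 65.3 = 259.0 t/h
CL = 100·R/F = 100·259.0/65.3 = 396.63 %

CL = 396.63 %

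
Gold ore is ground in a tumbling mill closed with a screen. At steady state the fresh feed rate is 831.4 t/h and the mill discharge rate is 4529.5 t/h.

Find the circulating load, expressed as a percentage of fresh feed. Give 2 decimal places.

CL = 444.80 %

Mill node: discharge = fresh + recycle.
R = M − F = 4529.5 − 831.4 = 3698.1 t/h
CL = 100·R/F = 100·3698.1/831.4 = 444.80 %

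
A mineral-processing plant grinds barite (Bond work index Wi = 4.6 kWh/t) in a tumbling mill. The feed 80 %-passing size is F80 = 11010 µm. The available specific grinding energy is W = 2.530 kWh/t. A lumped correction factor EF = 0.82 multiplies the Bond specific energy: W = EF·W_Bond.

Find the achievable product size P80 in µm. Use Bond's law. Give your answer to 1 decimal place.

W = 10 Wi / √P80 − 10 Wi / √F80
W_Bond = W / EF = 2.530 / 0.82 = 3.0854 kWh/t
⇒ 1/√P80 = W_Bond/(10 Wi) + 1/√F80
  = 3.0854/(10·4.6) + 1/√11010 = 0.067073 + 0.009530 = 0.076603
P80 = (1/0.076603)² = 13.0542² = 170.41 µm

P80 = 170.4 µm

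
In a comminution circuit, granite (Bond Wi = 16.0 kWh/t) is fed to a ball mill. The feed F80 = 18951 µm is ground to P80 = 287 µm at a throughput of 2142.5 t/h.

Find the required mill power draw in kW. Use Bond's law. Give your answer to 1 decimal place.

P = 17744.7 kW

W = 10 Wi / √P80 − 10 Wi / √F80
W = 10·16.0·(1/√287 − 1/√18951) = 10·16.0·(0.051764) = 8.2822 kWh/t
Mill draw = 8.2822 × 2142.5 = 17744.7 kW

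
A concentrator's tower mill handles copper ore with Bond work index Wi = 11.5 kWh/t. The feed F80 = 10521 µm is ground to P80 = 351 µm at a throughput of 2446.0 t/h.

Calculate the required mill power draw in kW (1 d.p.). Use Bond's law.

P = 12271.8 kW

W_Bond = 10·Wi·(1/√P₈₀ − 1/√F₈₀)
W = 10·11.5·(1/√351 − 1/√10521) = 10·11.5·(0.043627) = 5.0171 kWh/t
Mill draw = 5.0171 × 2446.0 = 12271.8 kW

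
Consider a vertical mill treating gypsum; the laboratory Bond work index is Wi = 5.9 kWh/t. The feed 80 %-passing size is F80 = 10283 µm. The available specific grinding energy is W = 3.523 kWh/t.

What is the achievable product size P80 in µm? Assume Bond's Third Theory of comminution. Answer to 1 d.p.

Bond: W = 10·Wi·(1/√P80 − 1/√F80)
⇒ 1/√P80 = W/(10 Wi) + 1/√F80
  = 3.5230/(10·5.9) + 1/√10283 = 0.059712 + 0.009861 = 0.069573
P80 = (1/0.069573)² = 14.3733² = 206.59 µm

P80 = 206.6 µm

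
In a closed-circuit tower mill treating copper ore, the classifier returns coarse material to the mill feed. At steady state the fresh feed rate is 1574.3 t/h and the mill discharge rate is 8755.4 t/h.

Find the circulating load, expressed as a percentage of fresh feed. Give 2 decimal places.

Steady state: M = F + R.
R = M − F = 8755.4 − 1574.3 = 7181.1 t/h
CL = 100·R/F = 100·7181.1/1574.3 = 456.15 %

CL = 456.15 %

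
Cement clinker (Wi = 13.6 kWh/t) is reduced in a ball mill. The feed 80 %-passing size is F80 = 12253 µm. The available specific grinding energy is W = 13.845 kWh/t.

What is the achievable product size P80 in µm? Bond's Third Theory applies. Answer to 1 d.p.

P80 = 81.4 µm

Bond: W = 10·Wi·(1/√P80 − 1/√F80)
P80^-0.5 = F80^-0.5 + W/(10 Wi)
  = 13.8450/(10·13.6) + 1/√12253 = 0.101801 + 0.009034 = 0.110835
P80 = (1/0.110835)² = 9.0224² = 81.40 µm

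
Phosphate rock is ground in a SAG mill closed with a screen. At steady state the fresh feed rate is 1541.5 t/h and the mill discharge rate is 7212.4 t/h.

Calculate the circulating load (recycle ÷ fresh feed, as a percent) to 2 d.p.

Mill node: discharge = fresh + recycle.
R = M − F = 7212.4 − 1541.5 = 5670.9 t/h
CL = 100·R/F = 100·5670.9/1541.5 = 367.88 %

CL = 367.88 %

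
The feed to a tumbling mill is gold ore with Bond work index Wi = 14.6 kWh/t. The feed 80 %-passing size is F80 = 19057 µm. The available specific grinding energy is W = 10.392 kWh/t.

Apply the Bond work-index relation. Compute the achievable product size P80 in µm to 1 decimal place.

P80 = 162.6 µm

W_Bond = 10·Wi·(1/√P₈₀ − 1/√F₈₀)
P80^(−½) = W/(10 Wi) + F80^(−½)
  = 10.3920/(10·14.6) + 1/√19057 = 0.071178 + 0.007244 = 0.078422
P80 = (1/0.078422)² = 12.7515² = 162.60 µm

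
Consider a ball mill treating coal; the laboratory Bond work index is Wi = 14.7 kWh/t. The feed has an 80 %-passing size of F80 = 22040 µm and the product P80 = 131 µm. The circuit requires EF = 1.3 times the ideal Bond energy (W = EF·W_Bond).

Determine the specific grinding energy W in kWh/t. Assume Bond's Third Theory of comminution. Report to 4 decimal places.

W = 15.4093 kWh/t

W = 10 Wi (P80^-0.5 − F80^-0.5)
1/√131 = 0.087370;  1/√22040 = 0.006736
W = 10·14.7·(0.087370 − 0.006736) = 11.8533 kWh/t
Corrected W = EF·W_Bond = 1.3·11.8533 = 15.4093 kWh/t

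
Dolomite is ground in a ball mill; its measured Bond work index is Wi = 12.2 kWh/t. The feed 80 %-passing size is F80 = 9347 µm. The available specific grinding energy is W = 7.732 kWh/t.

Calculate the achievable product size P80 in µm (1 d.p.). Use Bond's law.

P80 = 184.0 µm

W = 10·Wi·(P80^(-½) − F80^(-½))
⇒ 1/√P80 = W/(10 Wi) + 1/√F80
  = 7.7320/(10·12.2) + 1/√9347 = 0.063377 + 0.010343 = 0.073720
P80 = (1/0.073720)² = 13.5648² = 184.00 µm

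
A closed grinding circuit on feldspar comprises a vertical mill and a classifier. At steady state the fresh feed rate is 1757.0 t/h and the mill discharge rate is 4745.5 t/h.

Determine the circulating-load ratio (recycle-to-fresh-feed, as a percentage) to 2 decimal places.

Discharge = new feed + return, hence
R = M − F = 4745.5 − 1757.0 = 2988.5 t/h
CL = 100·R/F = 100·2988.5/1757.0 = 170.09 %

CL = 170.09 %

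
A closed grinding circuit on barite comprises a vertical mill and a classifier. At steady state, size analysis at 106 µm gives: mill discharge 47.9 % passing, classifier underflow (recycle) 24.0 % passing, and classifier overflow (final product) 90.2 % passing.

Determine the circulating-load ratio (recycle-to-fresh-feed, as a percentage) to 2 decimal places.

CL = 176.99 %

Mass balance on the −106 µm fraction:
d + r·d = r·u + o → r(d−u) = o−d
r = (90.2 − 47.9)/(47.9 − 24.0) = 42.3/23.9 = 1.7699
CL = 100·r = 176.99 %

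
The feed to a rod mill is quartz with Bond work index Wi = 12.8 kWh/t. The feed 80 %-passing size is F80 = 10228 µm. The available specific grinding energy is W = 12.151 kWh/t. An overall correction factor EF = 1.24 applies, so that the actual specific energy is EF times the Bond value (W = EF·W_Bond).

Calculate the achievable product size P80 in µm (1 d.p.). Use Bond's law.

Bond: W = 10·Wi·(1/√P80 − 1/√F80)
W_Bond = W / EF = 12.151 / 1.24 = 9.7992 kWh/t
⇒ 1/√P80 = W_Bond/(10 Wi) + 1/√F80
  = 9.7992/(10·12.8) + 1/√10228 = 0.076556 + 0.009888 = 0.086444
P80 = (1/0.086444)² = 11.5682² = 133.82 µm

P80 = 133.8 µm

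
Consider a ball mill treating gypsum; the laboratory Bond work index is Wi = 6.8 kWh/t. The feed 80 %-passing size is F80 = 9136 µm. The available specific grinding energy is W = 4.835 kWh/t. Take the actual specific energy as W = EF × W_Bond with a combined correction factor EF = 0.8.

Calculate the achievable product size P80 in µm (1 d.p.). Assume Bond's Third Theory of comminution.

P80 = 101.3 µm

W = 10 Wi / √P80 − 10 Wi / √F80
W_Bond = W / EF = 4.835 / 0.8 = 6.0437 kWh/t
P80^(−½) = W_Bond/(10 Wi) + F80^(−½)
  = 6.0437/(10·6.8) + 1/√9136 = 0.088879 + 0.010462 = 0.099341
P80 = (1/0.099341)² = 10.0664² = 101.33 µm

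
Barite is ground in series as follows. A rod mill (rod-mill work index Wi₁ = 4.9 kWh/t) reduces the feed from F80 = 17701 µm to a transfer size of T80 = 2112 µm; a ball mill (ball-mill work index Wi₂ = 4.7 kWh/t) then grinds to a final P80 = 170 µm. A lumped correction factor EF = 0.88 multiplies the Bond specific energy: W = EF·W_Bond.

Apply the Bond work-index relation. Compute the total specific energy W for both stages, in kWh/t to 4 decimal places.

W = 10 Wi (1/√P80 − 1/√F80)  [Bond]
Stage 1 (17701→2112 µm, Wi₁=4.9): W₁ = 10·4.9·(0.021760 − 0.007516) = 0.6979 kWh/t
Stage 2 (2112→170 µm, Wi₂=4.7): W₂ = 10·4.7·(0.076696 − 0.021760) = 2.5820 kWh/t
W = W₁ + W₂ = 0.6979 + 2.5820 = 3.2800 kWh/t
With EF = 0.88: W = 3.2800·0.88 = 2.8864 kWh/t

W = 2.8864 kWh/t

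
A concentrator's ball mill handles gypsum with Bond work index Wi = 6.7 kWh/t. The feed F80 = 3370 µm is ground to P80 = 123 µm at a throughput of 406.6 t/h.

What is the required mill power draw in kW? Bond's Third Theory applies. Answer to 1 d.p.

P = 1987.1 kW

W = 10·Wi·[P80^(−½) − F80^(−½)]
W = 10·6.7·(1/√123 − 1/√3370) = 10·6.7·(0.072941) = 4.8870 kWh/t
P_mill = W·ṁ = 4.8870·406.6 = 1987.1 kW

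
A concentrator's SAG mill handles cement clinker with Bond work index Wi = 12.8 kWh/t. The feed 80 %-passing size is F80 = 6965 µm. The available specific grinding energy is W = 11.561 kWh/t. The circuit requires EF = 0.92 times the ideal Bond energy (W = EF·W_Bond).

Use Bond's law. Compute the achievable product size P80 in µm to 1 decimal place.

P80 = 82.4 µm

Bond: W = 10·Wi·(1/√P80 − 1/√F80)
W_Bond = W / EF = 11.561 / 0.92 = 12.5663 kWh/t
⇒ 1/√P80 = W_Bond/(10·Wi) + 1/√F80
  = 12.5663/(10·12.8) + 1/√6965 = 0.098174 + 0.011982 = 0.110157
P80 = (1/0.110157)² = 9.0780² = 82.41 µm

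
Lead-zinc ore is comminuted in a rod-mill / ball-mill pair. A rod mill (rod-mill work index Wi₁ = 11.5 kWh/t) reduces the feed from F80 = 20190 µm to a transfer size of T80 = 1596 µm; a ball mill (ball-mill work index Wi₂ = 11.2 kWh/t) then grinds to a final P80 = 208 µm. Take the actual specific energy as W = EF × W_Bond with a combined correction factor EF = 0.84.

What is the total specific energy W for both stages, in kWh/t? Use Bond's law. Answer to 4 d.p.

Bond:  W = 10 Wi (1/√P − 1/√F)
Stage 1 (20190→1596 µm, Wi₁=11.5): W₁ = 10·11.5·(0.025031 − 0.007038) = 2.0693 kWh/t
Stage 2 (1596→208 µm, Wi₂=11.2): W₂ = 10·11.2·(0.069338 − 0.025031) = 4.9623 kWh/t
W = W₁ + W₂ = 2.0693 + 4.9623 = 7.0316 kWh/t
W_actual = 0.84 × 7.0316 = 5.9065 kWh/t

W = 5.9065 kWh/t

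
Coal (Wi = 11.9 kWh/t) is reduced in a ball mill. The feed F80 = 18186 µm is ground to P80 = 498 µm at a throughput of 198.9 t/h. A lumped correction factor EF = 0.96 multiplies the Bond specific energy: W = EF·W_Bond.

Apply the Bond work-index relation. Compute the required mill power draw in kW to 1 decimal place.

Bond: W = 10·Wi·(1/√P80 − 1/√F80)
W = 10·11.9·(1/√498 − 1/√18186) = 10·11.9·(0.037396) = 4.4501 kWh/t
With EF = 0.96: W = 4.4501·0.96 = 4.2721 kWh/t
P = W·T = 4.2721·198.9 = 849.7 kW

P = 849.7 kW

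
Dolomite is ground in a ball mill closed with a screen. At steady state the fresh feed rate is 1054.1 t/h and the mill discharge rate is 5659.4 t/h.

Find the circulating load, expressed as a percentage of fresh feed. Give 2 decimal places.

CL = 436.89 %

Steady state: M = F + R.
R = M − F = 5659.4 − 1054.1 = 4605.3 t/h
CL = 100·R/F = 100·4605.3/1054.1 = 436.89 %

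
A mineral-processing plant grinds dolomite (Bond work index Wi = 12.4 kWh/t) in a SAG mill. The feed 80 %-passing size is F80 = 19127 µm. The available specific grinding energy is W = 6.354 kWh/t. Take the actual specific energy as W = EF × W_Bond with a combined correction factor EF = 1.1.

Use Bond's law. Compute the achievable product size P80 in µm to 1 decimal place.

W_Bond = 10·Wi·(1/√P₈₀ − 1/√F₈₀)
W_Bond = W / EF = 6.354 / 1.1 = 5.7764 kWh/t
1/√P80 = 1/√F80 + W_Bond/(10·Wi)
  = 5.7764/(10·12.4) + 1/√19127 = 0.046584 + 0.007231 = 0.053814
P80 = (1/0.053814)² = 18.5825² = 345.31 µm

P80 = 345.3 µm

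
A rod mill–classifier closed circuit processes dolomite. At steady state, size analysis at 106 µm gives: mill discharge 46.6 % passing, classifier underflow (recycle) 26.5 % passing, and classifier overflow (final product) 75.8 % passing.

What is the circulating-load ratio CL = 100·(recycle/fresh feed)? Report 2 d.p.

Mass balance on the −106 µm fraction:
(1+r)·d = r·u + o ⇒ r = (o−d)/(d−u)
r = (75.8 − 46.6)/(46.6 − 26.5) = 29.2/20.1 = 1.4527
CL = 100·r = 145.27 %

CL = 145.27 %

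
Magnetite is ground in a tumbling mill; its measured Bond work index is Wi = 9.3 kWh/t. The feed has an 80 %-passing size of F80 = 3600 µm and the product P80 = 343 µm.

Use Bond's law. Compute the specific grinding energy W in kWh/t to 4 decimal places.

W = 3.4715 kWh/t

Bond:  W = 10 Wi (1/√P − 1/√F)
1/√343 = 0.053995;  1/√3600 = 0.016667
W = 10·9.3·(0.053995 − 0.016667) = 3.4715 kWh/t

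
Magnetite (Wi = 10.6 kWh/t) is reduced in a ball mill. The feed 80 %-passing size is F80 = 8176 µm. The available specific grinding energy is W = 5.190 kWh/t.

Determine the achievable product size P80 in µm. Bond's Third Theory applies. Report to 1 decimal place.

W = 10 Wi / √P80 − 10 Wi / √F80
P80^(−½) = W/(10 Wi) + F80^(−½)
  = 5.1900/(10·10.6) + 1/√8176 = 0.048962 + 0.011059 = 0.060022
P80 = (1/0.060022)² = 16.6607² = 277.58 µm

P80 = 277.6 µm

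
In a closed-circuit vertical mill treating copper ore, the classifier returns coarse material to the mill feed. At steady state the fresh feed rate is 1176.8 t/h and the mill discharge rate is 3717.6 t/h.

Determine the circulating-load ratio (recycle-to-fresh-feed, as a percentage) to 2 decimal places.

M = F + R at steady state, so:
R = M − F = 3717.6 − 1176.8 = 2540.8 t/h
CL = 100·R/F = 100·2540.8/1176.8 = 215.91 %

CL = 215.91 %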